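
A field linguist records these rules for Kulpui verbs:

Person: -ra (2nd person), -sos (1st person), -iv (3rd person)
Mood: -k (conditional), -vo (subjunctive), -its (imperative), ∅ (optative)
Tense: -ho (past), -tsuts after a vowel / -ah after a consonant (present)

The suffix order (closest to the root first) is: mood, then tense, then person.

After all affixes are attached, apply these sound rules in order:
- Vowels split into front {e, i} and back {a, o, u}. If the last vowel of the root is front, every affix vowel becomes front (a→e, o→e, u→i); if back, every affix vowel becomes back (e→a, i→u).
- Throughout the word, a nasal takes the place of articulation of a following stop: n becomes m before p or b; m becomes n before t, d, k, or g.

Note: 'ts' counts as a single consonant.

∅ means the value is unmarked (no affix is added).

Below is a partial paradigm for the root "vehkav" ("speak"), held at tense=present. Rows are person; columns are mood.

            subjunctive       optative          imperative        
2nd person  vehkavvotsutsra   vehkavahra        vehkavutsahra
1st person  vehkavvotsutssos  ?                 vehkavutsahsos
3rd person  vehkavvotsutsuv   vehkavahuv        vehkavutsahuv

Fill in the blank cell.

mood = optative: zero marking, form stays vehkav.
Attach tense present -ah (after consonant 'v') → vehkavah.
Attach person 1st person -sos → vehkavahsos.
Vowel harmony: no change.
Nasal assimilation: no change.

vehkavahsos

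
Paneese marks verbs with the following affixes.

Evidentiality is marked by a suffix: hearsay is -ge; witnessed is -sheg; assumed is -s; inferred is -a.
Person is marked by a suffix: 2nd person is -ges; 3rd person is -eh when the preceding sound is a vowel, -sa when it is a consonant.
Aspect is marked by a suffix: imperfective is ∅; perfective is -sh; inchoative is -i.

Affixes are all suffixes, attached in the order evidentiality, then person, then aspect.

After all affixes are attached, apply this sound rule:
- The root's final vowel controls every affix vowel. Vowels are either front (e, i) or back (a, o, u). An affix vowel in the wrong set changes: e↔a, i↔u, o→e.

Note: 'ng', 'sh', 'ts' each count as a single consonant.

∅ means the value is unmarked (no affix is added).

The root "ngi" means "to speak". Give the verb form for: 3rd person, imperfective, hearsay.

ngigeeh

Attach evidentiality hearsay -ge → ngige.
Attach person 3rd person -eh (after vowel 'e') → ngigeeh.
aspect = imperfective: zero marking, form stays ngigeeh.
Vowel harmony: no change.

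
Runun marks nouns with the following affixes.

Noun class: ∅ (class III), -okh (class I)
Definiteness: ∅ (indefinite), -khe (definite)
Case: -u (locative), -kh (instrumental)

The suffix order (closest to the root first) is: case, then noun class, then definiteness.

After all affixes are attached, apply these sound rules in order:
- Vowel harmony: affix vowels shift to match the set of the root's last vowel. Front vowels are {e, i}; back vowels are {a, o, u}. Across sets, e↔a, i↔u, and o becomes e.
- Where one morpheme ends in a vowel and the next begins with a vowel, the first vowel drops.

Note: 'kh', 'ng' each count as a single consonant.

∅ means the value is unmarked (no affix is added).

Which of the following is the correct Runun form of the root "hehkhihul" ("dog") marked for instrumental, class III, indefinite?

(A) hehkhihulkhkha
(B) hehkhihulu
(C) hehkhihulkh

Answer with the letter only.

Attach case instrumental -kh → hehkhihulkh.
noun class = class III: zero marking, form stays hehkhihulkh.
definiteness = indefinite: zero marking, form stays hehkhihulkh.
Vowel harmony: no change.
Vowel deletion: no change.
So the correct form is hehkhihulkh, option (C).
(A) hehkhihulkhkha is wrong: it uses definite instead of indefinite for definiteness.
(B) hehkhihulu is wrong: it uses locative instead of instrumental for case.

C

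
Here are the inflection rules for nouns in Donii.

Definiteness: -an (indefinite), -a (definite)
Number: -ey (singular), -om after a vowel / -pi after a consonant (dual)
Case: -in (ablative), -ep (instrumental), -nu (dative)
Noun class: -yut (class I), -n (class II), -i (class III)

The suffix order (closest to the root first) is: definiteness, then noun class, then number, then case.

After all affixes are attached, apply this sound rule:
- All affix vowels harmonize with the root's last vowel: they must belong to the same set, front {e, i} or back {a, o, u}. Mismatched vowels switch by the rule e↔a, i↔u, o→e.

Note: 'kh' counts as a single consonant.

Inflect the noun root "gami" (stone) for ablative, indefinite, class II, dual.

Attach definiteness indefinite -an → gamian.
Attach noun class class II -n → gamiann.
Attach number dual -pi (after consonant 'n') → gamiannpi.
Attach case ablative -in → gamiannpiin.
Apply vowel harmony: gamiannpiin → gamiennpiin.

gamiennpiin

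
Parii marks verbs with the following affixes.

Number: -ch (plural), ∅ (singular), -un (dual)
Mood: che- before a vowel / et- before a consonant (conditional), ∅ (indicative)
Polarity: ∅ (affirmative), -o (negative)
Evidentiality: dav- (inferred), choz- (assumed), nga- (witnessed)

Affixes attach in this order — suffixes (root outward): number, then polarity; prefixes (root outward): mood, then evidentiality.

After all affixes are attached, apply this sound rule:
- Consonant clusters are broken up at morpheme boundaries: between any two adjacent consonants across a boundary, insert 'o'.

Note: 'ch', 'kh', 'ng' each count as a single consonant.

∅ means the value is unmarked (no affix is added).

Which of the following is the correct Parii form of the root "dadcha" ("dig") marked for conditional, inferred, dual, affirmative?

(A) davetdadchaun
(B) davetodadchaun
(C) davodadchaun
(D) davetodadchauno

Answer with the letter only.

B

Attach mood conditional et- (before consonant 'd') → etdadcha.
Attach number dual -un → etdadchaun.
Attach evidentiality inferred dav- → davetdadchaun.
polarity = affirmative: zero marking, form stays davetdadchaun.
Apply epenthesis: davetdadchaun → davetodadchaun.
So the correct form is davetodadchaun, option (B).
(D) davetodadchauno is wrong: it uses negative instead of affirmative for polarity.
(C) davodadchaun is wrong: it uses indicative instead of conditional for mood.
(A) davetdadchaun is wrong: it fails to apply the sound rule(s).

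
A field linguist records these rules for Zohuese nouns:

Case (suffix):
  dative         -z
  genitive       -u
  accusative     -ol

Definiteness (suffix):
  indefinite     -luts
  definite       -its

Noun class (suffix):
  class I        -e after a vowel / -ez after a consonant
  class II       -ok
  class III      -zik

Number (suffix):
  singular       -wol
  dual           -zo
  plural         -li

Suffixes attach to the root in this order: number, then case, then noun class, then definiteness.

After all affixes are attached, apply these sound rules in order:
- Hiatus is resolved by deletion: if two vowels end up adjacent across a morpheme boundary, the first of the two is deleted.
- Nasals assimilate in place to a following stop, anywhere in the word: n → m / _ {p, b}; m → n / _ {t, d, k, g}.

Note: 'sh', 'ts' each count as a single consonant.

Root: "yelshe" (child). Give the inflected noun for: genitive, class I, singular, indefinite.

yelshewoleluts

Attach number singular -wol → yelshewol.
Attach case genitive -u → yelshewolu.
Attach noun class class I -e (after vowel 'u') → yelshewolue.
Attach definiteness indefinite -luts → yelshewolueluts.
Apply vowel deletion: yelshewolueluts → yelshewoleluts.
Nasal assimilation: no change.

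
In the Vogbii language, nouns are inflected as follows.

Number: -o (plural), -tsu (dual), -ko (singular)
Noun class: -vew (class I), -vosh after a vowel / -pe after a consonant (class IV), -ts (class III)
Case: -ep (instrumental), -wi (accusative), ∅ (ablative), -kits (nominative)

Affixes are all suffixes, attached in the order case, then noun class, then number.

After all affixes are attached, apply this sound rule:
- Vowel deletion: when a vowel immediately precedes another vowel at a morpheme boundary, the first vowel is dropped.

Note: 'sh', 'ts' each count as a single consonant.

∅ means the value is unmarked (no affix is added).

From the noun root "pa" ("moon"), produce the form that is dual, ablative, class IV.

case = ablative: zero marking, form stays pa.
Attach noun class class IV -vosh (after vowel 'a') → pavosh.
Attach number dual -tsu → pavoshtsu.
Vowel deletion: no change.

pavoshtsu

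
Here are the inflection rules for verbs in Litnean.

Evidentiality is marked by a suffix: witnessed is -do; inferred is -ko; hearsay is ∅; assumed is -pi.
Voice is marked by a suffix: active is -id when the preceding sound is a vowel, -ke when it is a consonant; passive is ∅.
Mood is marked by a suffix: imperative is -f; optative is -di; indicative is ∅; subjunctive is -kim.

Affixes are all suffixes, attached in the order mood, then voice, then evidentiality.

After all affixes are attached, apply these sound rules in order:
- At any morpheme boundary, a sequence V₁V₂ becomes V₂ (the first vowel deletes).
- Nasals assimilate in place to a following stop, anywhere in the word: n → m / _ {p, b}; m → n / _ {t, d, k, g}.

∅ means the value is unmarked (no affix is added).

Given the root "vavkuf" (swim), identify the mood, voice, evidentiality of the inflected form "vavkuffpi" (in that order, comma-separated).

imperative, passive, assumed

Segment: vavkuf-f-pi.
mood: -f → imperative.
voice: ∅ → passive.
evidentiality: -pi → assumed.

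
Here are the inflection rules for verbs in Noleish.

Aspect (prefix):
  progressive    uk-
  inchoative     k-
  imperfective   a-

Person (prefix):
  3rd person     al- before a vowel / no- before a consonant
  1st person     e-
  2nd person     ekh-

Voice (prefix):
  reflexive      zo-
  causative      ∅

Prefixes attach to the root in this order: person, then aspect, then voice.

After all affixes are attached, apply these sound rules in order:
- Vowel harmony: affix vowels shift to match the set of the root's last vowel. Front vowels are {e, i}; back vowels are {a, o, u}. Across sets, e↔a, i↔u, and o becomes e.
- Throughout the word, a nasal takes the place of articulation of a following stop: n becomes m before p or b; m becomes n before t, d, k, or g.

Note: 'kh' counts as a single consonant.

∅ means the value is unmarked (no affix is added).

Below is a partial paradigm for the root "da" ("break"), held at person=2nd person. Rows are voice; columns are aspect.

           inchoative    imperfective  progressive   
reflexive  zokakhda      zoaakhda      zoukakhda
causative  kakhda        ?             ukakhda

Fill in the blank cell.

Attach person 2nd person ekh- → ekhda.
Attach aspect imperfective a- → aekhda.
voice = causative: zero marking, form stays aekhda.
Apply vowel harmony: aekhda → aakhda.
Nasal assimilation: no change.

aakhda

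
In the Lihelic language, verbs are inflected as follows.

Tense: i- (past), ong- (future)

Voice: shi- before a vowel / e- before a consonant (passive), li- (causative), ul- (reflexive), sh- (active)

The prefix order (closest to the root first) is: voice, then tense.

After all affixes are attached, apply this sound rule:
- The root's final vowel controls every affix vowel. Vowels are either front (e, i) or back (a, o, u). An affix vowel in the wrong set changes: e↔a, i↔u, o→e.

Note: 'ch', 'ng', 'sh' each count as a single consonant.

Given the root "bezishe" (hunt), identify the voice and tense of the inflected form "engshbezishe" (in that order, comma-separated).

Segment: ong-sh-bezishe.
voice: sh- → active.
tense: ong- → future.

active, future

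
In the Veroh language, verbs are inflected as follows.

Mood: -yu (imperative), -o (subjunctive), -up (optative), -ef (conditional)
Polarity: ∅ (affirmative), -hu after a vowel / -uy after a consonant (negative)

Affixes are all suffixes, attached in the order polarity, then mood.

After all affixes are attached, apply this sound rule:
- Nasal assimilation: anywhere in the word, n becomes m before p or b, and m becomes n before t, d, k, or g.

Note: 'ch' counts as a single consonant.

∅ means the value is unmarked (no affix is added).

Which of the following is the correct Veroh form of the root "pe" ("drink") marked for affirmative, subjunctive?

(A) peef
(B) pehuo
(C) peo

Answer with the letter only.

polarity = affirmative: zero marking, form stays pe.
Attach mood subjunctive -o → peo.
Nasal assimilation: no change.
So the correct form is peo, option (C).
(A) peef is wrong: it uses conditional instead of subjunctive for mood.
(B) pehuo is wrong: it uses negative instead of affirmative for polarity.

C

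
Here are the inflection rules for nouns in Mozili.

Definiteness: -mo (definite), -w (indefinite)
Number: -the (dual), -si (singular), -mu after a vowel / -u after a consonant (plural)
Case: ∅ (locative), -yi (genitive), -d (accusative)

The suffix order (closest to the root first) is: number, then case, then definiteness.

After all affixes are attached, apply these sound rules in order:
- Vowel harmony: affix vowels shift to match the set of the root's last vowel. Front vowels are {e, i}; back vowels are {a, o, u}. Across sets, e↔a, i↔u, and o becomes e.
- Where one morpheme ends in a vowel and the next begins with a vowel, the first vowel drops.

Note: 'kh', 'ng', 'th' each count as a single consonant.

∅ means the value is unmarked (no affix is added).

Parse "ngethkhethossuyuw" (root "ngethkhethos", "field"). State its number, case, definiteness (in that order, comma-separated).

singular, genitive, indefinite

Segment: ngethkhethos-si-yi-w.
number: -si → singular.
case: -yi → genitive.
definiteness: -w → indefinite.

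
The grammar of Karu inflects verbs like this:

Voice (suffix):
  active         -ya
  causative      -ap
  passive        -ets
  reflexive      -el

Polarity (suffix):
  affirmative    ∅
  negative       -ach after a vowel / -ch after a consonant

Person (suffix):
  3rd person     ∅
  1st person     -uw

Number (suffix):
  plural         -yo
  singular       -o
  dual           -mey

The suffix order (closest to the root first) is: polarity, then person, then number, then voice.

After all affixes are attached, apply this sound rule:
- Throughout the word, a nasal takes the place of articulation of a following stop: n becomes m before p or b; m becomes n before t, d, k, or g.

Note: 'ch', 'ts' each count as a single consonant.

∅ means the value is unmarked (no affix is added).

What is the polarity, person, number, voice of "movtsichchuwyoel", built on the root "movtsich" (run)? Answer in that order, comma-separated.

negative, 1st person, plural, reflexive

Segment: movtsich-ch-uw-yo-el.
polarity: -ach/ch → negative.
person: -uw → 1st person.
number: -yo → plural.
voice: -el → reflexive.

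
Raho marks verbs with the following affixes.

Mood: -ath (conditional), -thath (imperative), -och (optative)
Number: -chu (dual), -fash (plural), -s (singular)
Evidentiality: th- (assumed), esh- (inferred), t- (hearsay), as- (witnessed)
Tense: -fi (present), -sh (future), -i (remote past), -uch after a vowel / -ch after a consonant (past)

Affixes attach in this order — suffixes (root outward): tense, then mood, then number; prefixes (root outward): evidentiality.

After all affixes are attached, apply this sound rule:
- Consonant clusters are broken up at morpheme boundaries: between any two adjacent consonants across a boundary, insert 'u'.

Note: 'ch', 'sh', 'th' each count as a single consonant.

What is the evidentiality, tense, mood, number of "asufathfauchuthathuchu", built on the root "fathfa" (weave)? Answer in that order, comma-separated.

witnessed, past, imperative, dual

Segment: as-fathfa-uch-thath-chu.
evidentiality: as- → witnessed.
tense: -uch/ch → past.
mood: -thath → imperative.
number: -chu → dual.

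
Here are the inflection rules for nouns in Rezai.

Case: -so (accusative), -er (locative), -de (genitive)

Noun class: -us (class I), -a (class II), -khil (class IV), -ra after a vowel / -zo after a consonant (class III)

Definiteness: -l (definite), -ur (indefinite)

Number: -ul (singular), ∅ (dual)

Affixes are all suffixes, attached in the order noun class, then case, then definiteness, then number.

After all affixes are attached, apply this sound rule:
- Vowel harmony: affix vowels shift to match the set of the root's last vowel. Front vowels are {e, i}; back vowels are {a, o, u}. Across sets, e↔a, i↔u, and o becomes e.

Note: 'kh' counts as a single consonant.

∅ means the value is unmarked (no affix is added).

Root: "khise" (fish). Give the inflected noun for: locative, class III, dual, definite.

Attach noun class class III -ra (after vowel 'e') → khisera.
Attach case locative -er → khiseraer.
Attach definiteness definite -l → khiseraerl.
number = dual: zero marking, form stays khiseraerl.
Apply vowel harmony: khiseraerl → khisereerl.

khisereerl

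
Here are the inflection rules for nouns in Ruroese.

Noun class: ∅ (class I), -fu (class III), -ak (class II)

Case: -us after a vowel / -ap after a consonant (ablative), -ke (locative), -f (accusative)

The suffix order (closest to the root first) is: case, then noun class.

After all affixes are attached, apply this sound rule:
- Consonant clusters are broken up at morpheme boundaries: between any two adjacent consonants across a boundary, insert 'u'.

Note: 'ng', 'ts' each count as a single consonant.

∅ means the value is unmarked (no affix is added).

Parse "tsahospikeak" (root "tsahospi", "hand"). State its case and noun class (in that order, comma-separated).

Segment: tsahospi-ke-ak.
case: -ke → locative.
noun class: -ak → class II.

locative, class II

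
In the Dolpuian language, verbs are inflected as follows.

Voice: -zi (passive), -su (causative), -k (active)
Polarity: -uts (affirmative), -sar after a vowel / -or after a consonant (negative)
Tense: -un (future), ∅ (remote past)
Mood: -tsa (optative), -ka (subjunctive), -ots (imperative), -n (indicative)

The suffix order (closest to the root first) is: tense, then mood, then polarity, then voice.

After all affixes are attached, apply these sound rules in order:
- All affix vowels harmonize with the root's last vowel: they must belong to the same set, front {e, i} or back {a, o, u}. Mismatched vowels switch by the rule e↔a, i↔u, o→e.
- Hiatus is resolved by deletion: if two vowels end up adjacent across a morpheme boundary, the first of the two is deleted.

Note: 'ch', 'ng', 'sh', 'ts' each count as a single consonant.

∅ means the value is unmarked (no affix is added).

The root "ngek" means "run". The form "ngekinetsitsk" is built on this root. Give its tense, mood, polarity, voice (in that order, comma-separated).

Segment: ngek-un-ots-uts-k.
tense: -un → future.
mood: -ots → imperative.
polarity: -uts → affirmative.
voice: -k → active.

future, imperative, affirmative, active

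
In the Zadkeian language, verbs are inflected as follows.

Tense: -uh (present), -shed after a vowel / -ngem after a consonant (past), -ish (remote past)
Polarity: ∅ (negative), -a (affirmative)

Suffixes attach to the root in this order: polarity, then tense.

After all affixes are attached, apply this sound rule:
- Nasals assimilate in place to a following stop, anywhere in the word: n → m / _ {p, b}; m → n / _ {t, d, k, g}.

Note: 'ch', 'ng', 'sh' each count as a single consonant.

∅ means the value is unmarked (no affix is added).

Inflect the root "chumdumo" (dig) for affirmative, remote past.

chundumoaish

Attach polarity affirmative -a → chumdumoa.
Attach tense remote past -ish → chumdumoaish.
Apply nasal assimilation: chumdumoaish → chundumoaish.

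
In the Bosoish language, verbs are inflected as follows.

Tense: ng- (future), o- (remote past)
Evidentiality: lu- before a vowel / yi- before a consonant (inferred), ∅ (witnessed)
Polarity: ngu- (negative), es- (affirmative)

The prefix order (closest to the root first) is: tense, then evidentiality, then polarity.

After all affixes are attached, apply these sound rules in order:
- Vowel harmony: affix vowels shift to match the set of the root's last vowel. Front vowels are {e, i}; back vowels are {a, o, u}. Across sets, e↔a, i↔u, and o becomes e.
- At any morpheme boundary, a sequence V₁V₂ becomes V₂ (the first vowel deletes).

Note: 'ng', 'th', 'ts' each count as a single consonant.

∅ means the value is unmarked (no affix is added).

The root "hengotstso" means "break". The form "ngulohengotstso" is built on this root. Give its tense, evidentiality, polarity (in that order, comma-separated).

remote past, inferred, negative

Segment: ngu-lu-o-hengotstso.
tense: o- → remote past.
evidentiality: lu/yi- → inferred.
polarity: ngu- → negative.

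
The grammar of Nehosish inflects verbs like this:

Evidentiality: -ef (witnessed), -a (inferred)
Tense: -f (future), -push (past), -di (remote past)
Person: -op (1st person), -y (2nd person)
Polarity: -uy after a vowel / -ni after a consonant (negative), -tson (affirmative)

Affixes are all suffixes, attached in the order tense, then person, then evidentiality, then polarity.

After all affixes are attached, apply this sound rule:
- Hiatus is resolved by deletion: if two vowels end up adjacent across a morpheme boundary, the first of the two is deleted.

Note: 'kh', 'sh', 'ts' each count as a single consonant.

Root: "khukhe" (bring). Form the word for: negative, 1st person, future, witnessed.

Attach tense future -f → khukhef.
Attach person 1st person -op → khukhefop.
Attach evidentiality witnessed -ef → khukhefopef.
Attach polarity negative -ni (after consonant 'f') → khukhefopefni.
Vowel deletion: no change.

khukhefopefni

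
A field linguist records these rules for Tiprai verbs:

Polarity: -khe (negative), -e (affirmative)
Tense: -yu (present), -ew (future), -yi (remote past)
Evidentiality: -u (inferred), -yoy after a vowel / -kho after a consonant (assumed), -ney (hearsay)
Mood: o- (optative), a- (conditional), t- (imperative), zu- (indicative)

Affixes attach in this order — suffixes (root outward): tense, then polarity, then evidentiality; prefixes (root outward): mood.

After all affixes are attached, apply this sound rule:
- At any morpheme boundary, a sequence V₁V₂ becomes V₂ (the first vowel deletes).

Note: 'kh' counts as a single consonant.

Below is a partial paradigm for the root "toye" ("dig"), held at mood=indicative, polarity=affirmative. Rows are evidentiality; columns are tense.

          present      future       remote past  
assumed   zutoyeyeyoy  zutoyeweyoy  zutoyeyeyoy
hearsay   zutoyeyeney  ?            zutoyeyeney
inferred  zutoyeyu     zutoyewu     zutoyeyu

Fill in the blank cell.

Attach tense future -ew → toyeew.
Attach mood indicative zu- → zutoyeew.
Attach polarity affirmative -e → zutoyeewe.
Attach evidentiality hearsay -ney → zutoyeeweney.
Apply vowel deletion: zutoyeeweney → zutoyeweney.

zutoyeweney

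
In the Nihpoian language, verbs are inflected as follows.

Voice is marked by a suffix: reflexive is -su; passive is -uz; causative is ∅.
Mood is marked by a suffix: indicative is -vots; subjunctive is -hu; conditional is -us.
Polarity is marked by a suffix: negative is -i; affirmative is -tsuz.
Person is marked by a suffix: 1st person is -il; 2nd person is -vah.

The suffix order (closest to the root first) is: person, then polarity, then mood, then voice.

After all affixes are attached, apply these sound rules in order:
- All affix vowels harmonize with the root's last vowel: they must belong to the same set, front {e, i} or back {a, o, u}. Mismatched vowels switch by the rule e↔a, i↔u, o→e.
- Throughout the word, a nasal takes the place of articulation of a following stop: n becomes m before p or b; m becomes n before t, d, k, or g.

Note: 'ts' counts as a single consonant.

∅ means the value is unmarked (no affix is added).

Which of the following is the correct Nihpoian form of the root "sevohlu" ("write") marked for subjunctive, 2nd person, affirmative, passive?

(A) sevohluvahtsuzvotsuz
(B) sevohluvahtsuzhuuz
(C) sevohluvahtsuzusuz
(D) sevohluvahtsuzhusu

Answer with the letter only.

Attach person 2nd person -vah → sevohluvah.
Attach polarity affirmative -tsuz → sevohluvahtsuz.
Attach mood subjunctive -hu → sevohluvahtsuzhu.
Attach voice passive -uz → sevohluvahtsuzhuuz.
Vowel harmony: no change.
Nasal assimilation: no change.
So the correct form is sevohluvahtsuzhuuz, option (B).
(A) sevohluvahtsuzvotsuz is wrong: it uses indicative instead of subjunctive for mood.
(D) sevohluvahtsuzhusu is wrong: it uses reflexive instead of passive for voice.
(C) sevohluvahtsuzusuz is wrong: it uses conditional instead of subjunctive for mood.

B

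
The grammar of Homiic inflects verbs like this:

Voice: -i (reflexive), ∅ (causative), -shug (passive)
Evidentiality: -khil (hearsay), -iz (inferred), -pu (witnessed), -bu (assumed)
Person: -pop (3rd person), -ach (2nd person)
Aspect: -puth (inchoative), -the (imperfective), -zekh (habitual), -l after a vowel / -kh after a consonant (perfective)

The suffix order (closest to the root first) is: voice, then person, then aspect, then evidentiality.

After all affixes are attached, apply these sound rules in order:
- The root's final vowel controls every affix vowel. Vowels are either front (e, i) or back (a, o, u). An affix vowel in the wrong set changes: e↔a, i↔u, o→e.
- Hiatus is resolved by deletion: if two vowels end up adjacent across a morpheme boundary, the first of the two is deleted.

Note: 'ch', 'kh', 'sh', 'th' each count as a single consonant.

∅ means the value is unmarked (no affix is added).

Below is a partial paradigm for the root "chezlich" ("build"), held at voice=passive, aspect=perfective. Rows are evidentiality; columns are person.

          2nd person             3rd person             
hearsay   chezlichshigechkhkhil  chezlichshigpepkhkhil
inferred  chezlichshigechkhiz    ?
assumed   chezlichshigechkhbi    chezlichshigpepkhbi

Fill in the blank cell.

Attach voice passive -shug → chezlichshug.
Attach person 3rd person -pop → chezlichshugpop.
Attach aspect perfective -kh (after consonant 'p') → chezlichshugpopkh.
Attach evidentiality inferred -iz → chezlichshugpopkhiz.
Apply vowel harmony: chezlichshugpopkhiz → chezlichshigpepkhiz.
Vowel deletion: no change.

chezlichshigpepkhiz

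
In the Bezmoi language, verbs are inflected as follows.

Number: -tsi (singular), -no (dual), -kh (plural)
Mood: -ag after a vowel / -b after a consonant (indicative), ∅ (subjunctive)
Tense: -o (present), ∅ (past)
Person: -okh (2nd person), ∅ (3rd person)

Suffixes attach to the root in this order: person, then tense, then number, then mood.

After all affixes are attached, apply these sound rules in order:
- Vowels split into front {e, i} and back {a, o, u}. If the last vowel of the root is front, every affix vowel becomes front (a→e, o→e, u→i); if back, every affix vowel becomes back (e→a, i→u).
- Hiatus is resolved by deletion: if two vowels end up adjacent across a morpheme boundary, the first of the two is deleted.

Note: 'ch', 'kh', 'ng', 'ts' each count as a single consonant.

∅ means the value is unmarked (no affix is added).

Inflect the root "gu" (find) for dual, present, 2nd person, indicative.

gokhonag

Attach person 2nd person -okh → guokh.
Attach tense present -o → guokho.
Attach number dual -no → guokhono.
Attach mood indicative -ag (after vowel 'o') → guokhonoag.
Vowel harmony: no change.
Apply vowel deletion: guokhonoag → gokhonag.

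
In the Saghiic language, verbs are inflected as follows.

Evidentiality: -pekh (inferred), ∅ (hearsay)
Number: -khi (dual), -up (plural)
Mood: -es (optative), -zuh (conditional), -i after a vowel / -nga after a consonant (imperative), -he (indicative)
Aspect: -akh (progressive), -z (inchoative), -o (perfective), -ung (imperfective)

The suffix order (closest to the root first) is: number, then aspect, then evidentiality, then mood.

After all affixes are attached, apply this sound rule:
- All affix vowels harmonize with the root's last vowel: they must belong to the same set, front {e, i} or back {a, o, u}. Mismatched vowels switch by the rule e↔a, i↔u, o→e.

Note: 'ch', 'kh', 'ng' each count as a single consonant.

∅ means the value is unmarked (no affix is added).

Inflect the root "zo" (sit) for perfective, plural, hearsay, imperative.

zoupou

Attach number plural -up → zoup.
Attach aspect perfective -o → zoupo.
evidentiality = hearsay: zero marking, form stays zoupo.
Attach mood imperative -i (after vowel 'o') → zoupoi.
Apply vowel harmony: zoupoi → zoupou.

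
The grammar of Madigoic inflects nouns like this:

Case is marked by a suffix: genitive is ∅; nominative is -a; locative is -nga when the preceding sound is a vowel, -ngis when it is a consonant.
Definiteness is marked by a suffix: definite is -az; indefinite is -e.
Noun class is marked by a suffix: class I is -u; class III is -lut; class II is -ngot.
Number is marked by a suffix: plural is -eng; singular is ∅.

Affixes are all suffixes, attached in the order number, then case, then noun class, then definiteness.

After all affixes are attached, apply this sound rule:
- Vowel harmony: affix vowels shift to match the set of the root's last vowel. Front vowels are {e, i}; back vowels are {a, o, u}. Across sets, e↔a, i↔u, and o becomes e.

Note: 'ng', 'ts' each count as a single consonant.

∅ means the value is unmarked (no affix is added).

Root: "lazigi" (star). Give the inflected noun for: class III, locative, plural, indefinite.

lazigiengngislite

Attach number plural -eng → lazigieng.
Attach case locative -ngis (after consonant 'ng') → lazigiengngis.
Attach noun class class III -lut → lazigiengngislut.
Attach definiteness indefinite -e → lazigiengngislute.
Apply vowel harmony: lazigiengngislute → lazigiengngislite.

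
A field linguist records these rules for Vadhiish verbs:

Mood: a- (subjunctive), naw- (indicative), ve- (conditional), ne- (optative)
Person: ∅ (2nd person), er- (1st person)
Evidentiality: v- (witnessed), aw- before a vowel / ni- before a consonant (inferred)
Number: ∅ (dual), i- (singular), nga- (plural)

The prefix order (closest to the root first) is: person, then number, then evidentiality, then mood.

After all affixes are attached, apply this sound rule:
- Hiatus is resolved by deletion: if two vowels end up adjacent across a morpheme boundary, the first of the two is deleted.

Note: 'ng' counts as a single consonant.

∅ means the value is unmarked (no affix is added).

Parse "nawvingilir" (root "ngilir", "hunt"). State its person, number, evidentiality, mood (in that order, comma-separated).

2nd person, singular, witnessed, indicative

Segment: naw-v-i-ngilir.
person: ∅ → 2nd person.
number: i- → singular.
evidentiality: v- → witnessed.
mood: naw- → indicative.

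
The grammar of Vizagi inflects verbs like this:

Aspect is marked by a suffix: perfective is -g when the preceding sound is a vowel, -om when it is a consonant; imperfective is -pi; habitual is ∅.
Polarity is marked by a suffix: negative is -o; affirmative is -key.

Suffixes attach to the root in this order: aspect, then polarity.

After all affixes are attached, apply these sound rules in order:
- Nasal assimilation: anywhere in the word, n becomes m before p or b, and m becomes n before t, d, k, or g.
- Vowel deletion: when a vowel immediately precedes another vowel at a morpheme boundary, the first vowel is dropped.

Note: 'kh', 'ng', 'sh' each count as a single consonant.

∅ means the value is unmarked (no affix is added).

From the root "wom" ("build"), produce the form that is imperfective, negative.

Attach aspect imperfective -pi → wompi.
Attach polarity negative -o → wompio.
Nasal assimilation: no change.
Apply vowel deletion: wompio → wompo.

wompo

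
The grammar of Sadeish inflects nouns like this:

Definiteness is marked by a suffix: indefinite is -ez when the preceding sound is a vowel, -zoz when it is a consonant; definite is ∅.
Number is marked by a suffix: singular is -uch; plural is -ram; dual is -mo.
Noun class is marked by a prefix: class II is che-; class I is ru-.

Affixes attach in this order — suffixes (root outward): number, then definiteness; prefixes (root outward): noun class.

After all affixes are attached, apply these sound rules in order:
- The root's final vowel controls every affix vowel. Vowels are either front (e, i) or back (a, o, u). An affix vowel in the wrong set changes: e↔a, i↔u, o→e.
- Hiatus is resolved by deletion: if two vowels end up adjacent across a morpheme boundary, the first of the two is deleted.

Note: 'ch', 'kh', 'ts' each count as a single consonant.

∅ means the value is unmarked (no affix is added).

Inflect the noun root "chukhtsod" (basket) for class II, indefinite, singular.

Attach number singular -uch → chukhtsoduch.
Attach definiteness indefinite -zoz (after consonant 'ch') → chukhtsoduchzoz.
Attach noun class class II che- → chechukhtsoduchzoz.
Apply vowel harmony: chechukhtsoduchzoz → chachukhtsoduchzoz.
Vowel deletion: no change.

chachukhtsoduchzoz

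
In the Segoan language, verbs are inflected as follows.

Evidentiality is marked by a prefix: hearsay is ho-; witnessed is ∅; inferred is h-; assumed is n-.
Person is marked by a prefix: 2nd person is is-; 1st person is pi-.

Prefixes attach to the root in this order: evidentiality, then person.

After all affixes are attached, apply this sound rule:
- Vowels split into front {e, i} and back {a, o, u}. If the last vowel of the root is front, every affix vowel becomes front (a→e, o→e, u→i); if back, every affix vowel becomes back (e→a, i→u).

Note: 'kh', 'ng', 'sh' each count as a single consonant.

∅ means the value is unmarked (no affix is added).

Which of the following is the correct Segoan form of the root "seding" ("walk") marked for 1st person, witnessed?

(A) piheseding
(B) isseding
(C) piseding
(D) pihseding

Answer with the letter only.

evidentiality = witnessed: zero marking, form stays seding.
Attach person 1st person pi- → piseding.
Vowel harmony: no change.
So the correct form is piseding, option (C).
(A) piheseding is wrong: it uses hearsay instead of witnessed for evidentiality.
(B) isseding is wrong: it uses 2nd person instead of 1st person for person.
(D) pihseding is wrong: it uses inferred instead of witnessed for evidentiality.

C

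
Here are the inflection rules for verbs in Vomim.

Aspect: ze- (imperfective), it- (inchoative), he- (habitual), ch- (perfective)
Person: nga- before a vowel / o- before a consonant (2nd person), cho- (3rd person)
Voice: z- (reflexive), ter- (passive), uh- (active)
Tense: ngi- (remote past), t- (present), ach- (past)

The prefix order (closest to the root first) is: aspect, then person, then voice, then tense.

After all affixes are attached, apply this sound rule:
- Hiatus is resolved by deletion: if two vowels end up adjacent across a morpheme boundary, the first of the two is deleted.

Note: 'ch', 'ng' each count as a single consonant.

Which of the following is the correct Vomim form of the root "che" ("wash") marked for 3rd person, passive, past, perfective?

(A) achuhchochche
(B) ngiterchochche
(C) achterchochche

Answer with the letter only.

Attach aspect perfective ch- → chche.
Attach person 3rd person cho- → chochche.
Attach voice passive ter- → terchochche.
Attach tense past ach- → achterchochche.
Vowel deletion: no change.
So the correct form is achterchochche, option (C).
(A) achuhchochche is wrong: it uses active instead of passive for voice.
(B) ngiterchochche is wrong: it uses remote past instead of past for tense.

C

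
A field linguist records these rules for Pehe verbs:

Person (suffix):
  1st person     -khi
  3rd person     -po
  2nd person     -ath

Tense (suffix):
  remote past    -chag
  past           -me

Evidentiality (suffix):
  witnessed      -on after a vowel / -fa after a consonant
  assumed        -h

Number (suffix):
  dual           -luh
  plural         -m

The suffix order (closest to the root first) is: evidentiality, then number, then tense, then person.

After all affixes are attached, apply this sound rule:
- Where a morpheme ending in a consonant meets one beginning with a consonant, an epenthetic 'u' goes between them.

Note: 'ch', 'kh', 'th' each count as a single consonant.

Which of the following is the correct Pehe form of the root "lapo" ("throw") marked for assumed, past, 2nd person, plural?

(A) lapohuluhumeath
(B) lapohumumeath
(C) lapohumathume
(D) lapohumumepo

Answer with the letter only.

Attach evidentiality assumed -h → lapoh.
Attach number plural -m → lapohm.
Attach tense past -me → lapohmme.
Attach person 2nd person -ath → lapohmmeath.
Apply epenthesis: lapohmmeath → lapohumumeath.
So the correct form is lapohumumeath, option (B).
(A) lapohuluhumeath is wrong: it uses dual instead of plural for number.
(C) lapohumathume is wrong: it has the affixes in the wrong order.
(D) lapohumumepo is wrong: it uses 3rd person instead of 2nd person for person.

B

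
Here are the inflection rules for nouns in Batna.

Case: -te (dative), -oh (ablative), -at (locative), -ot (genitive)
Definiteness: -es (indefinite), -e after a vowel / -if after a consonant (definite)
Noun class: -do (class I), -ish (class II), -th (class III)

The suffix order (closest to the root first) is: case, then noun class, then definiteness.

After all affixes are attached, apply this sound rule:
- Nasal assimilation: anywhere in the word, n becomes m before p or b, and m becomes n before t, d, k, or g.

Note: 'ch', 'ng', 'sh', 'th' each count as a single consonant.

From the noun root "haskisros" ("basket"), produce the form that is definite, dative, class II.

haskisrosteishif

Attach case dative -te → haskisroste.
Attach noun class class II -ish → haskisrosteish.
Attach definiteness definite -if (after consonant 'sh') → haskisrosteishif.
Nasal assimilation: no change.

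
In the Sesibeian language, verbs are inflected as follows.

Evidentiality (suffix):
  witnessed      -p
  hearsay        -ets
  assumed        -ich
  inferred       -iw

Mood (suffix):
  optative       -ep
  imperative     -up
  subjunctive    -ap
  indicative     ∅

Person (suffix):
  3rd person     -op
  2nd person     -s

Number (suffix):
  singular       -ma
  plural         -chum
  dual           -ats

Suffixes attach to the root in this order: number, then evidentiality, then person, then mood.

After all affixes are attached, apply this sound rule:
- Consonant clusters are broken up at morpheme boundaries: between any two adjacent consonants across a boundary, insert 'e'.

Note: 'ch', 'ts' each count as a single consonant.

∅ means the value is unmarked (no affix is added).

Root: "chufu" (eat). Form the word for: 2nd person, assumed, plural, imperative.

Attach number plural -chum → chufuchum.
Attach evidentiality assumed -ich → chufuchumich.
Attach person 2nd person -s → chufuchumichs.
Attach mood imperative -up → chufuchumichsup.
Apply epenthesis: chufuchumichsup → chufuchumichesup.

chufuchumichesup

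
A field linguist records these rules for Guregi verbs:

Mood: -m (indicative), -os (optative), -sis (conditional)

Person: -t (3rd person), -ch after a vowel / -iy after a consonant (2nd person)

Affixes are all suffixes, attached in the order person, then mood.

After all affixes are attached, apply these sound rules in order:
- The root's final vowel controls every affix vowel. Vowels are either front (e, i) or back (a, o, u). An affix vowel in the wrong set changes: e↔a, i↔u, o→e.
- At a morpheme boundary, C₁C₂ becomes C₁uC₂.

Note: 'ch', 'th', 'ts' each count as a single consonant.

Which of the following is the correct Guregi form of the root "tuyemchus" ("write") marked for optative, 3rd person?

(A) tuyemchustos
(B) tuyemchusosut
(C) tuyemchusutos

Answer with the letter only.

C

Attach person 3rd person -t → tuyemchust.
Attach mood optative -os → tuyemchustos.
Vowel harmony: no change.
Apply epenthesis: tuyemchustos → tuyemchusutos.
So the correct form is tuyemchusutos, option (C).
(B) tuyemchusosut is wrong: it has the affixes in the wrong order.
(A) tuyemchustos is wrong: it fails to apply the sound rule(s).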